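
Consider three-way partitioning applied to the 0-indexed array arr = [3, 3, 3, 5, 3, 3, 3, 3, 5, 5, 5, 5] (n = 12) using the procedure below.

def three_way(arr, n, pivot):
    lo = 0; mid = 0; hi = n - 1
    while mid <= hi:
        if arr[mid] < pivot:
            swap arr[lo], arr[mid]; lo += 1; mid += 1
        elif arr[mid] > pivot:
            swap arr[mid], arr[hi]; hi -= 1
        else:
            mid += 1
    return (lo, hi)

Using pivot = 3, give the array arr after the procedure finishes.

lo=0 mid=0 hi=11
3=3: mid=1
3=3: mid=2
3=3: mid=3
5>3: swap(3,11), hi=10 ⇒ [3, 3, 3, 5, 3, 3, 3, 3, 5, 5, 5, 5]
5>3: swap(3,10), hi=9 ⇒ [3, 3, 3, 5, 3, 3, 3, 3, 5, 5, 5, 5]
5>3: swap(3,9), hi=8 ⇒ [3, 3, 3, 5, 3, 3, 3, 3, 5, 5, 5, 5]
5>3: swap(3,8), hi=7 ⇒ [3, 3, 3, 5, 3, 3, 3, 3, 5, 5, 5, 5]
5>3: swap(3,7), hi=6 ⇒ [3, 3, 3, 3, 3, 3, 3, 5, 5, 5, 5, 5]
3=3: mid=4
3=3: mid=5
3=3: mid=6
3=3: mid=7
done. lo=0 hi=6; arr=[3, 3, 3, 3, 3, 3, 3, 5, 5, 5, 5, 5]

[3, 3, 3, 3, 3, 3, 3, 5, 5, 5, 5, 5]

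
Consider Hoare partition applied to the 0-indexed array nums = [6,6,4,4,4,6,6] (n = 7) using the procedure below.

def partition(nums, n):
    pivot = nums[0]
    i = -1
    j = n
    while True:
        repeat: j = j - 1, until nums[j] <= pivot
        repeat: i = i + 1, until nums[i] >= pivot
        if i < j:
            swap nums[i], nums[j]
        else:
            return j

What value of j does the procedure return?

pivot=6
j stops at 6 (6), i stops at 0 (6); swap ⇒ [6,6,4,4,4,6,6]
j stops at 5 (6), i stops at 1 (6); swap ⇒ [6,6,4,4,4,6,6]
j stops at 4, i stops at 5; i≥j ⇒ return 4. nums=[6,6,4,4,4,6,6]

4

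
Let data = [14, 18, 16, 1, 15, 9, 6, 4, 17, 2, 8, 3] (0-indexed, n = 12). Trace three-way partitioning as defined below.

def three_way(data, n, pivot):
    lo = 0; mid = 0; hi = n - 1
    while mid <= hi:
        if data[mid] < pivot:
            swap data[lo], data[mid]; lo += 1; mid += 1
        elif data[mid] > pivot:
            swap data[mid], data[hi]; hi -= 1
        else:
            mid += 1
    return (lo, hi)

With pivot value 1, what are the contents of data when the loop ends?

[1, 16, 18, 15, 9, 6, 4, 17, 2, 8, 3, 14]

pivot = 1; lo=0, mid=0, hi=11
data[mid]=14>1: swap data[0],data[11]; hi=10 → [3, 18, 16, 1, 15, 9, 6, 4, 17, 2, 8, 14]
data[mid]=3>1: swap data[0],data[10]; hi=9 → [8, 18, 16, 1, 15, 9, 6, 4, 17, 2, 3, 14]
data[mid]=8>1: swap data[0],data[9]; hi=8 → [2, 18, 16, 1, 15, 9, 6, 4, 17, 8, 3, 14]
data[mid]=2>1: swap data[0],data[8]; hi=7 → [17, 18, 16, 1, 15, 9, 6, 4, 2, 8, 3, 14]
data[mid]=17>1: swap data[0],data[7]; hi=6 → [4, 18, 16, 1, 15, 9, 6, 17, 2, 8, 3, 14]
data[mid]=4>1: swap data[0],data[6]; hi=5 → [6, 18, 16, 1, 15, 9, 4, 17, 2, 8, 3, 14]
data[mid]=6>1: swap data[0],data[5]; hi=4 → [9, 18, 16, 1, 15, 6, 4, 17, 2, 8, 3, 14]
data[mid]=9>1: swap data[0],data[4]; hi=3 → [15, 18, 16, 1, 9, 6, 4, 17, 2, 8, 3, 14]
data[mid]=15>1: swap data[0],data[3]; hi=2 → [1, 18, 16, 15, 9, 6, 4, 17, 2, 8, 3, 14]
data[mid]=1=1: mid=1
data[mid]=18>1: swap data[1],data[2]; hi=1 → [1, 16, 18, 15, 9, 6, 4, 17, 2, 8, 3, 14]
data[mid]=16>1: swap data[1],data[1]; hi=0 → [1, 16, 18, 15, 9, 6, 4, 17, 2, 8, 3, 14]
end: lo=0, hi=0; data = [1, 16, 18, 15, 9, 6, 4, 17, 2, 8, 3, 14]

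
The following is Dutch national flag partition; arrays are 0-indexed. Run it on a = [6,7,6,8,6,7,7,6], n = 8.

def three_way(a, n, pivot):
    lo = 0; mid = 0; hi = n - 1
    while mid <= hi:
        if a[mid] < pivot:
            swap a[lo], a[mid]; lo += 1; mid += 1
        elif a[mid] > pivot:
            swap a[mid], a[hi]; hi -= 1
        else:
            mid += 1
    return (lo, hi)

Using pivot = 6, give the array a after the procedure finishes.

pivot = 6; lo=0, mid=0, hi=7
a[mid]=6=6: mid=1
a[mid]=7>6: swap a[1],a[7]; hi=6 → [6,6,6,8,6,7,7,7]
a[mid]=6=6: mid=2
a[mid]=6=6: mid=3
a[mid]=8>6: swap a[3],a[6]; hi=5 → [6,6,6,7,6,7,8,7]
a[mid]=7>6: swap a[3],a[5]; hi=4 → [6,6,6,7,6,7,8,7]
a[mid]=7>6: swap a[3],a[4]; hi=3 → [6,6,6,6,7,7,8,7]
a[mid]=6=6: mid=4
end: lo=0, hi=3; a = [6,6,6,6,7,7,8,7]

[6,6,6,6,7,7,8,7]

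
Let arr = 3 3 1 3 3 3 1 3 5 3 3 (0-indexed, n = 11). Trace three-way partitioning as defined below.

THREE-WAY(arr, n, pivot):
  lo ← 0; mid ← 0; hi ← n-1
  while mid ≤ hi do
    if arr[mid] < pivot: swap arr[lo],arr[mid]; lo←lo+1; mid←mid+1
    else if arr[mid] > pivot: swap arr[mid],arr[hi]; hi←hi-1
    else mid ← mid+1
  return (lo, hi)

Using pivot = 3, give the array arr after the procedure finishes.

pivot = 3; lo=0, mid=0, hi=10
arr[mid]=3=3: mid=1
arr[mid]=3=3: mid=2
arr[mid]=1<3: swap arr[0],arr[2]; lo=1,mid=3 → 1 3 3 3 3 3 1 3 5 3 3
arr[mid]=3=3: mid=4
arr[mid]=3=3: mid=5
arr[mid]=3=3: mid=6
arr[mid]=1<3: swap arr[1],arr[6]; lo=2,mid=7 → 1 1 3 3 3 3 3 3 5 3 3
arr[mid]=3=3: mid=8
arr[mid]=5>3: swap arr[8],arr[10]; hi=9 → 1 1 3 3 3 3 3 3 3 3 5
arr[mid]=3=3: mid=9
arr[mid]=3=3: mid=10
end: lo=2, hi=9; arr = 1 1 3 3 3 3 3 3 3 3 5

1 1 3 3 3 3 3 3 3 3 5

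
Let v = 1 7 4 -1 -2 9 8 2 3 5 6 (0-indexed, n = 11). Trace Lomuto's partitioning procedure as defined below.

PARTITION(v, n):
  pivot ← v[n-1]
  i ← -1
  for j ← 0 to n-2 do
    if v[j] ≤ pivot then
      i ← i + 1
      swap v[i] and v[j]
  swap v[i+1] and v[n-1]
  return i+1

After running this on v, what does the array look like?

pivot=6, i=-1
j=0: 1≤6, i=0, swap(0,0) ⇒ 1 7 4 -1 -2 9 8 2 3 5 6
j=1: 7>6, skip
j=2: 4≤6, i=1, swap(1,2) ⇒ 1 4 7 -1 -2 9 8 2 3 5 6
j=3: -1≤6, i=2, swap(2,3) ⇒ 1 4 -1 7 -2 9 8 2 3 5 6
j=4: -2≤6, i=3, swap(3,4) ⇒ 1 4 -1 -2 7 9 8 2 3 5 6
j=5: 9>6, skip
j=6: 8>6, skip
j=7: 2≤6, i=4, swap(4,7) ⇒ 1 4 -1 -2 2 9 8 7 3 5 6
j=8: 3≤6, i=5, swap(5,8) ⇒ 1 4 -1 -2 2 3 8 7 9 5 6
j=9: 5≤6, i=6, swap(6,9) ⇒ 1 4 -1 -2 2 3 5 7 9 8 6
swap(7,10) ⇒ 1 4 -1 -2 2 3 5 6 9 8 7; return 7

1 4 -1 -2 2 3 5 6 9 8 7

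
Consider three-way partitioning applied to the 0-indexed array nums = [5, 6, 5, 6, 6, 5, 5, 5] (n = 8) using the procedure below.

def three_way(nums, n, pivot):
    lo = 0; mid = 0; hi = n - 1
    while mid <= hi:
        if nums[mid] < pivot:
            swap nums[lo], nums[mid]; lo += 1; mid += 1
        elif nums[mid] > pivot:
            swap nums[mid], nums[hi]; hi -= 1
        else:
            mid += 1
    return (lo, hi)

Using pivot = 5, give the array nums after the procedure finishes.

pivot = 5; lo=0, mid=0, hi=7
nums[mid]=5=5: mid=1
nums[mid]=6>5: swap nums[1],nums[7]; hi=6 → [5, 5, 5, 6, 6, 5, 5, 6]
nums[mid]=5=5: mid=2
nums[mid]=5=5: mid=3
nums[mid]=6>5: swap nums[3],nums[6]; hi=5 → [5, 5, 5, 5, 6, 5, 6, 6]
nums[mid]=5=5: mid=4
nums[mid]=6>5: swap nums[4],nums[5]; hi=4 → [5, 5, 5, 5, 5, 6, 6, 6]
nums[mid]=5=5: mid=5
end: lo=0, hi=4; nums = [5, 5, 5, 5, 5, 6, 6, 6]

[5, 5, 5, 5, 5, 6, 6, 6]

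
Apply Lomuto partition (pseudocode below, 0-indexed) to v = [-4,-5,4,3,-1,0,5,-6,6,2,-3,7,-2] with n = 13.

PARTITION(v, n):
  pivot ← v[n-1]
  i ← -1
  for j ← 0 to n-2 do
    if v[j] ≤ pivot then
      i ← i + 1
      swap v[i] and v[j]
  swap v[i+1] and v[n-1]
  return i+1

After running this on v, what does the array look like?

pivot = v[12] = -2; i = -1
j=0: v[0]=-4 ≤ -2 → i=0, swap v[0],v[0] (no change) → [-4,-5,4,3,-1,0,5,-6,6,2,-3,7,-2]
j=1: v[1]=-5 ≤ -2 → i=1, swap v[1],v[1] (no change) → [-4,-5,4,3,-1,0,5,-6,6,2,-3,7,-2]
j=2: v[2]=4 > -2 → no swap
j=3: v[3]=3 > -2 → no swap
j=4: v[4]=-1 > -2 → no swap
j=5: v[5]=0 > -2 → no swap
j=6: v[6]=5 > -2 → no swap
j=7: v[7]=-6 ≤ -2 → i=2, swap v[2],v[7] → [-4,-5,-6,3,-1,0,5,4,6,2,-3,7,-2]
j=8: v[8]=6 > -2 → no swap
j=9: v[9]=2 > -2 → no swap
j=10: v[10]=-3 ≤ -2 → i=3, swap v[3],v[10] → [-4,-5,-6,-3,-1,0,5,4,6,2,3,7,-2]
j=11: v[11]=7 > -2 → no swap
final swap v[4],v[12] → [-4,-5,-6,-3,-2,0,5,4,6,2,3,7,-1]; return 4

[-4,-5,-6,-3,-2,0,5,4,6,2,3,7,-1]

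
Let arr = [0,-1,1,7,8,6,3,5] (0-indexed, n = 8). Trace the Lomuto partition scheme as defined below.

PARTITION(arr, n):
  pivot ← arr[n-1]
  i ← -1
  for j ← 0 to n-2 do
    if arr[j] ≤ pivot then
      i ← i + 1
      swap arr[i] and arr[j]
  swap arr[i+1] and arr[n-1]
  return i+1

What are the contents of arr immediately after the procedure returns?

[0,-1,1,3,5,6,7,8]

pivot=5, i=-1
j=0: 0≤5, i=0, swap(0,0) ⇒ [0,-1,1,7,8,6,3,5]
j=1: -1≤5, i=1, swap(1,1) ⇒ [0,-1,1,7,8,6,3,5]
j=2: 1≤5, i=2, swap(2,2) ⇒ [0,-1,1,7,8,6,3,5]
j=3: 7>5, skip
j=4: 8>5, skip
j=5: 6>5, skip
j=6: 3≤5, i=3, swap(3,6) ⇒ [0,-1,1,3,8,6,7,5]
swap(4,7) ⇒ [0,-1,1,3,5,6,7,8]; return 4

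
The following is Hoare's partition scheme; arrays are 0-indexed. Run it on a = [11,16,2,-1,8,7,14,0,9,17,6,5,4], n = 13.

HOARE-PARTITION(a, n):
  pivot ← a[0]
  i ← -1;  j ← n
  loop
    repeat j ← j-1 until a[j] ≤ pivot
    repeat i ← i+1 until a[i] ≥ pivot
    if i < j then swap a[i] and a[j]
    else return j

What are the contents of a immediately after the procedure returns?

pivot=11
j stops at 12 (4), i stops at 0 (11); swap ⇒ [4,16,2,-1,8,7,14,0,9,17,6,5,11]
j stops at 11 (5), i stops at 1 (16); swap ⇒ [4,5,2,-1,8,7,14,0,9,17,6,16,11]
j stops at 10 (6), i stops at 6 (14); swap ⇒ [4,5,2,-1,8,7,6,0,9,17,14,16,11]
j stops at 8, i stops at 9; i≥j ⇒ return 8. a=[4,5,2,-1,8,7,6,0,9,17,14,16,11]

[4,5,2,-1,8,7,6,0,9,17,14,16,11]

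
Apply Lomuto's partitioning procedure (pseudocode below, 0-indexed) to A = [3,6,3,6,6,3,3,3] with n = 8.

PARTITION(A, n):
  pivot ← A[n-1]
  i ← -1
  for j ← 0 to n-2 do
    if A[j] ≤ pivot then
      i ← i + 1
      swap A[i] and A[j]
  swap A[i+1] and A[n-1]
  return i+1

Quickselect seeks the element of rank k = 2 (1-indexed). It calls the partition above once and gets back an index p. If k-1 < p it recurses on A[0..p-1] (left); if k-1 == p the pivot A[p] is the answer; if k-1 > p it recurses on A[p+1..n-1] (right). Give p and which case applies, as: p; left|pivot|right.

4; left

pivot = A[7] = 3; i = -1
j=0: A[0]=3 ≤ 3 → i=0, swap A[0],A[0] (no change) → [3,6,3,6,6,3,3,3]
j=1: A[1]=6 > 3 → no swap
j=2: A[2]=3 ≤ 3 → i=1, swap A[1],A[2] → [3,3,6,6,6,3,3,3]
j=3: A[3]=6 > 3 → no swap
j=4: A[4]=6 > 3 → no swap
j=5: A[5]=3 ≤ 3 → i=2, swap A[2],A[5] → [3,3,3,6,6,6,3,3]
j=6: A[6]=3 ≤ 3 → i=3, swap A[3],A[6] → [3,3,3,3,6,6,6,3]
final swap A[4],A[7] → [3,3,3,3,3,6,6,6]; return 4
p = 4; k-1 = 1 < 4 ⇒ left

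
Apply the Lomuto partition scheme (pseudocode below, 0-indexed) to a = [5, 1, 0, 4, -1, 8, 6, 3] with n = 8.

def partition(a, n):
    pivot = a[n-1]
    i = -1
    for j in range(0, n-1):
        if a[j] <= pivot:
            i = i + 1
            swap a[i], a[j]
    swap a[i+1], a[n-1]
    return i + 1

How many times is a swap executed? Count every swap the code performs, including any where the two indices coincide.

pivot=3, i=-1
j=0: 5>3, skip
j=1: 1≤3, i=0, swap(0,1) ⇒ [1, 5, 0, 4, -1, 8, 6, 3]
j=2: 0≤3, i=1, swap(1,2) ⇒ [1, 0, 5, 4, -1, 8, 6, 3]
j=3: 4>3, skip
j=4: -1≤3, i=2, swap(2,4) ⇒ [1, 0, -1, 4, 5, 8, 6, 3]
j=5: 8>3, skip
j=6: 6>3, skip
swap(3,7) ⇒ [1, 0, -1, 3, 5, 8, 6, 4]; return 3

4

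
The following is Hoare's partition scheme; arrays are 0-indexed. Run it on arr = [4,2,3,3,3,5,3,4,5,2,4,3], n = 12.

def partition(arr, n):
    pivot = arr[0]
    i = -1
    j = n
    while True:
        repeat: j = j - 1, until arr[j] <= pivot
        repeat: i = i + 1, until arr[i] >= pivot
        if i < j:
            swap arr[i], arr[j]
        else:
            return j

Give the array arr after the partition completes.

[3,2,3,3,3,4,3,2,5,4,5,4]

pivot = arr[0] = 4; i = -1, j = 12
j→11 (arr[11]=3≤4), i→0 (arr[0]=4≥4); i<j, swap → [3,2,3,3,3,5,3,4,5,2,4,4]
j→10 (arr[10]=4≤4), i→5 (arr[5]=5≥4); i<j, swap → [3,2,3,3,3,4,3,4,5,2,5,4]
j→9 (arr[9]=2≤4), i→7 (arr[7]=4≥4); i<j, swap → [3,2,3,3,3,4,3,2,5,4,5,4]
j→7, i→8; i≥j, return j=7. arr = [3,2,3,3,3,4,3,2,5,4,5,4]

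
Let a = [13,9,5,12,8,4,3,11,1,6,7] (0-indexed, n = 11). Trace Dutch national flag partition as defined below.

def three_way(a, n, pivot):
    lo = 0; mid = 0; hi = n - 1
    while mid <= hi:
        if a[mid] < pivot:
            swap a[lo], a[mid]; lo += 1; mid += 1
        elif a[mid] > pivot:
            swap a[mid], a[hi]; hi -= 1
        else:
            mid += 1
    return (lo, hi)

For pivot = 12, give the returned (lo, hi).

(9, 9)

pivot = 12; lo=0, mid=0, hi=10
a[mid]=13>12: swap a[0],a[10]; hi=9 → [7,9,5,12,8,4,3,11,1,6,13]
a[mid]=7<12: swap a[0],a[0]; lo=1,mid=1 → [7,9,5,12,8,4,3,11,1,6,13]
a[mid]=9<12: swap a[1],a[1]; lo=2,mid=2 → [7,9,5,12,8,4,3,11,1,6,13]
a[mid]=5<12: swap a[2],a[2]; lo=3,mid=3 → [7,9,5,12,8,4,3,11,1,6,13]
a[mid]=12=12: mid=4
a[mid]=8<12: swap a[3],a[4]; lo=4,mid=5 → [7,9,5,8,12,4,3,11,1,6,13]
a[mid]=4<12: swap a[4],a[5]; lo=5,mid=6 → [7,9,5,8,4,12,3,11,1,6,13]
a[mid]=3<12: swap a[5],a[6]; lo=6,mid=7 → [7,9,5,8,4,3,12,11,1,6,13]
a[mid]=11<12: swap a[6],a[7]; lo=7,mid=8 → [7,9,5,8,4,3,11,12,1,6,13]
a[mid]=1<12: swap a[7],a[8]; lo=8,mid=9 → [7,9,5,8,4,3,11,1,12,6,13]
a[mid]=6<12: swap a[8],a[9]; lo=9,mid=10 → [7,9,5,8,4,3,11,1,6,12,13]
end: lo=9, hi=9; a = [7,9,5,8,4,3,11,1,6,12,13]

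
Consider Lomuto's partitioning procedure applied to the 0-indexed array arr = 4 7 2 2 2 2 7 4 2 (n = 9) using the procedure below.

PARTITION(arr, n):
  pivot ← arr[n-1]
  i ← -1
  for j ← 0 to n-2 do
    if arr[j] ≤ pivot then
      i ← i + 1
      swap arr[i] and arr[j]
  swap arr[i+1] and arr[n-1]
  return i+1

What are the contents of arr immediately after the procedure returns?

2 2 2 2 2 7 7 4 4

pivot = arr[8] = 2; i = -1
j=0: arr[0]=4 > 2 → no swap
j=1: arr[1]=7 > 2 → no swap
j=2: arr[2]=2 ≤ 2 → i=0, swap arr[0],arr[2] → 2 7 4 2 2 2 7 4 2
j=3: arr[3]=2 ≤ 2 → i=1, swap arr[1],arr[3] → 2 2 4 7 2 2 7 4 2
j=4: arr[4]=2 ≤ 2 → i=2, swap arr[2],arr[4] → 2 2 2 7 4 2 7 4 2
j=5: arr[5]=2 ≤ 2 → i=3, swap arr[3],arr[5] → 2 2 2 2 4 7 7 4 2
j=6: arr[6]=7 > 2 → no swap
j=7: arr[7]=4 > 2 → no swap
final swap arr[4],arr[8] → 2 2 2 2 2 7 7 4 4; return 4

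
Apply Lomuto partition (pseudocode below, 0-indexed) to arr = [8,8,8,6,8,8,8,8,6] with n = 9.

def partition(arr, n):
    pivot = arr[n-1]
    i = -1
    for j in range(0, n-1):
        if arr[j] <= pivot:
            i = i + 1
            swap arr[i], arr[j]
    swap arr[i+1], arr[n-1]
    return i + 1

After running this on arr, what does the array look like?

[6,6,8,8,8,8,8,8,8]

pivot = arr[8] = 6; i = -1
j=0: arr[0]=8 > 6 → no swap
j=1: arr[1]=8 > 6 → no swap
j=2: arr[2]=8 > 6 → no swap
j=3: arr[3]=6 ≤ 6 → i=0, swap arr[0],arr[3] → [6,8,8,8,8,8,8,8,6]
j=4: arr[4]=8 > 6 → no swap
j=5: arr[5]=8 > 6 → no swap
j=6: arr[6]=8 > 6 → no swap
j=7: arr[7]=8 > 6 → no swap
final swap arr[1],arr[8] → [6,6,8,8,8,8,8,8,8]; return 1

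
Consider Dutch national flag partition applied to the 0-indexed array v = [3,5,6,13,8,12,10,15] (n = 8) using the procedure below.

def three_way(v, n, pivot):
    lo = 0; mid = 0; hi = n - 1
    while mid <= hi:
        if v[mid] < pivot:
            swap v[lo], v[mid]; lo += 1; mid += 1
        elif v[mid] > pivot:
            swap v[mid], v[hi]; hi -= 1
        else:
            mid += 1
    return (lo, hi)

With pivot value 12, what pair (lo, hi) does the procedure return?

(5, 5)

lo=0 mid=0 hi=7
3<12: swap(0,0), lo=1 mid=1 ⇒ [3,5,6,13,8,12,10,15]
5<12: swap(1,1), lo=2 mid=2 ⇒ [3,5,6,13,8,12,10,15]
6<12: swap(2,2), lo=3 mid=3 ⇒ [3,5,6,13,8,12,10,15]
13>12: swap(3,7), hi=6 ⇒ [3,5,6,15,8,12,10,13]
15>12: swap(3,6), hi=5 ⇒ [3,5,6,10,8,12,15,13]
10<12: swap(3,3), lo=4 mid=4 ⇒ [3,5,6,10,8,12,15,13]
8<12: swap(4,4), lo=5 mid=5 ⇒ [3,5,6,10,8,12,15,13]
12=12: mid=6
done. lo=5 hi=5; v=[3,5,6,10,8,12,15,13]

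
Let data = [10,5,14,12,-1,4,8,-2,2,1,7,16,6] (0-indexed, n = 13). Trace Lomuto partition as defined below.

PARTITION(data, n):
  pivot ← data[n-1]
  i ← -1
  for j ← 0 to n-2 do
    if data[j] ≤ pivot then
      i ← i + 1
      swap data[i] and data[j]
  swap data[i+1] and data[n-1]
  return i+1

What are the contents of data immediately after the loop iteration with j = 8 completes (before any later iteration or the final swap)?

[5,-1,4,-2,2,14,8,12,10,1,7,16,6]

pivot=6, i=-1
j=0: 10>6, skip
j=1: 5≤6, i=0, swap(0,1) ⇒ [5,10,14,12,-1,4,8,-2,2,1,7,16,6]
j=2: 14>6, skip
j=3: 12>6, skip
j=4: -1≤6, i=1, swap(1,4) ⇒ [5,-1,14,12,10,4,8,-2,2,1,7,16,6]
j=5: 4≤6, i=2, swap(2,5) ⇒ [5,-1,4,12,10,14,8,-2,2,1,7,16,6]
j=6: 8>6, skip
j=7: -2≤6, i=3, swap(3,7) ⇒ [5,-1,4,-2,10,14,8,12,2,1,7,16,6]
j=8: 2≤6, i=4, swap(4,8) ⇒ [5,-1,4,-2,2,14,8,12,10,1,7,16,6]
(after j=8) data = [5,-1,4,-2,2,14,8,12,10,1,7,16,6]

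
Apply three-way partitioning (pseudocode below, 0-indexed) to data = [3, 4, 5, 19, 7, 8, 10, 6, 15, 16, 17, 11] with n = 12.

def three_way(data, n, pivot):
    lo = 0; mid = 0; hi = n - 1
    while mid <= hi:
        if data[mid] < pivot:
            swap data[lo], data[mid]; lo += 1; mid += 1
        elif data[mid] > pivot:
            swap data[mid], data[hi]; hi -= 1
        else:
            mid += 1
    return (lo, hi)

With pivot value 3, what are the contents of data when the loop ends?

pivot = 3; lo=0, mid=0, hi=11
data[mid]=3=3: mid=1
data[mid]=4>3: swap data[1],data[11]; hi=10 → [3, 11, 5, 19, 7, 8, 10, 6, 15, 16, 17, 4]
data[mid]=11>3: swap data[1],data[10]; hi=9 → [3, 17, 5, 19, 7, 8, 10, 6, 15, 16, 11, 4]
data[mid]=17>3: swap data[1],data[9]; hi=8 → [3, 16, 5, 19, 7, 8, 10, 6, 15, 17, 11, 4]
data[mid]=16>3: swap data[1],data[8]; hi=7 → [3, 15, 5, 19, 7, 8, 10, 6, 16, 17, 11, 4]
data[mid]=15>3: swap data[1],data[7]; hi=6 → [3, 6, 5, 19, 7, 8, 10, 15, 16, 17, 11, 4]
data[mid]=6>3: swap data[1],data[6]; hi=5 → [3, 10, 5, 19, 7, 8, 6, 15, 16, 17, 11, 4]
data[mid]=10>3: swap data[1],data[5]; hi=4 → [3, 8, 5, 19, 7, 10, 6, 15, 16, 17, 11, 4]
data[mid]=8>3: swap data[1],data[4]; hi=3 → [3, 7, 5, 19, 8, 10, 6, 15, 16, 17, 11, 4]
data[mid]=7>3: swap data[1],data[3]; hi=2 → [3, 19, 5, 7, 8, 10, 6, 15, 16, 17, 11, 4]
data[mid]=19>3: swap data[1],data[2]; hi=1 → [3, 5, 19, 7, 8, 10, 6, 15, 16, 17, 11, 4]
data[mid]=5>3: swap data[1],data[1]; hi=0 → [3, 5, 19, 7, 8, 10, 6, 15, 16, 17, 11, 4]
end: lo=0, hi=0; data = [3, 5, 19, 7, 8, 10, 6, 15, 16, 17, 11, 4]

[3, 5, 19, 7, 8, 10, 6, 15, 16, 17, 11, 4]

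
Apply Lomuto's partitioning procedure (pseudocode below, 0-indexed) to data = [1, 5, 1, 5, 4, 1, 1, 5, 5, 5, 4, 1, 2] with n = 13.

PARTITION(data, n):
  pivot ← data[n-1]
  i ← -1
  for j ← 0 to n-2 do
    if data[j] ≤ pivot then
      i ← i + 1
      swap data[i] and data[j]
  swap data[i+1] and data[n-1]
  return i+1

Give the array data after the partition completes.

pivot = data[12] = 2; i = -1
j=0: data[0]=1 ≤ 2 → i=0, swap data[0],data[0] (no change) → [1, 5, 1, 5, 4, 1, 1, 5, 5, 5, 4, 1, 2]
j=1: data[1]=5 > 2 → no swap
j=2: data[2]=1 ≤ 2 → i=1, swap data[1],data[2] → [1, 1, 5, 5, 4, 1, 1, 5, 5, 5, 4, 1, 2]
j=3: data[3]=5 > 2 → no swap
j=4: data[4]=4 > 2 → no swap
j=5: data[5]=1 ≤ 2 → i=2, swap data[2],data[5] → [1, 1, 1, 5, 4, 5, 1, 5, 5, 5, 4, 1, 2]
j=6: data[6]=1 ≤ 2 → i=3, swap data[3],data[6] → [1, 1, 1, 1, 4, 5, 5, 5, 5, 5, 4, 1, 2]
j=7: data[7]=5 > 2 → no swap
j=8: data[8]=5 > 2 → no swap
j=9: data[9]=5 > 2 → no swap
j=10: data[10]=4 > 2 → no swap
j=11: data[11]=1 ≤ 2 → i=4, swap data[4],data[11] → [1, 1, 1, 1, 1, 5, 5, 5, 5, 5, 4, 4, 2]
final swap data[5],data[12] → [1, 1, 1, 1, 1, 2, 5, 5, 5, 5, 4, 4, 5]; return 5

[1, 1, 1, 1, 1, 2, 5, 5, 5, 5, 4, 4, 5]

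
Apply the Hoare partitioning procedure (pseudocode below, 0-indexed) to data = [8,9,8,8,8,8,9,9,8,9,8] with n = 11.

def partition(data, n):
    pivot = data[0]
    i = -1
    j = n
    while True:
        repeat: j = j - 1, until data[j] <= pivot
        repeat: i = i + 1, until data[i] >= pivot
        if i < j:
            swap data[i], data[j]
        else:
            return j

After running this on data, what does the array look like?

[8,8,8,8,8,8,9,9,9,9,8]

pivot=8
j stops at 10 (8), i stops at 0 (8); swap ⇒ [8,9,8,8,8,8,9,9,8,9,8]
j stops at 8 (8), i stops at 1 (9); swap ⇒ [8,8,8,8,8,8,9,9,9,9,8]
j stops at 5 (8), i stops at 2 (8); swap ⇒ [8,8,8,8,8,8,9,9,9,9,8]
j stops at 4 (8), i stops at 3 (8); swap ⇒ [8,8,8,8,8,8,9,9,9,9,8]
j stops at 3, i stops at 4; i≥j ⇒ return 3. data=[8,8,8,8,8,8,9,9,9,9,8]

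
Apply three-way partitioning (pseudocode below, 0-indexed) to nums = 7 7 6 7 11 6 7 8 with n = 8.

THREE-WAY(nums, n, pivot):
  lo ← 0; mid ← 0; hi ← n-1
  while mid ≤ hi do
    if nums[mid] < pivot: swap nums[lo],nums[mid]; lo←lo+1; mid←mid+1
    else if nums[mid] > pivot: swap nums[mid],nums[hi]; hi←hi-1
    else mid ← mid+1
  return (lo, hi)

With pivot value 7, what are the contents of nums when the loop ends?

pivot = 7; lo=0, mid=0, hi=7
nums[mid]=7=7: mid=1
nums[mid]=7=7: mid=2
nums[mid]=6<7: swap nums[0],nums[2]; lo=1,mid=3 → 6 7 7 7 11 6 7 8
nums[mid]=7=7: mid=4
nums[mid]=11>7: swap nums[4],nums[7]; hi=6 → 6 7 7 7 8 6 7 11
nums[mid]=8>7: swap nums[4],nums[6]; hi=5 → 6 7 7 7 7 6 8 11
nums[mid]=7=7: mid=5
nums[mid]=6<7: swap nums[1],nums[5]; lo=2,mid=6 → 6 6 7 7 7 7 8 11
end: lo=2, hi=5; nums = 6 6 7 7 7 7 8 11

6 6 7 7 7 7 8 11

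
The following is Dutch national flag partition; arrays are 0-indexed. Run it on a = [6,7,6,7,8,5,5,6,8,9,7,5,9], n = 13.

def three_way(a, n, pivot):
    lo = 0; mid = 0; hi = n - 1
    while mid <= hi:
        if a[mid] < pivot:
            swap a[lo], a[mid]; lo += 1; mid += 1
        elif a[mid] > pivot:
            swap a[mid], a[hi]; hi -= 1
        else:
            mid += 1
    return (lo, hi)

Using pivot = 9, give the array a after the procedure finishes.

pivot = 9; lo=0, mid=0, hi=12
a[mid]=6<9: swap a[0],a[0]; lo=1,mid=1 → [6,7,6,7,8,5,5,6,8,9,7,5,9]
a[mid]=7<9: swap a[1],a[1]; lo=2,mid=2 → [6,7,6,7,8,5,5,6,8,9,7,5,9]
a[mid]=6<9: swap a[2],a[2]; lo=3,mid=3 → [6,7,6,7,8,5,5,6,8,9,7,5,9]
a[mid]=7<9: swap a[3],a[3]; lo=4,mid=4 → [6,7,6,7,8,5,5,6,8,9,7,5,9]
a[mid]=8<9: swap a[4],a[4]; lo=5,mid=5 → [6,7,6,7,8,5,5,6,8,9,7,5,9]
a[mid]=5<9: swap a[5],a[5]; lo=6,mid=6 → [6,7,6,7,8,5,5,6,8,9,7,5,9]
a[mid]=5<9: swap a[6],a[6]; lo=7,mid=7 → [6,7,6,7,8,5,5,6,8,9,7,5,9]
a[mid]=6<9: swap a[7],a[7]; lo=8,mid=8 → [6,7,6,7,8,5,5,6,8,9,7,5,9]
a[mid]=8<9: swap a[8],a[8]; lo=9,mid=9 → [6,7,6,7,8,5,5,6,8,9,7,5,9]
a[mid]=9=9: mid=10
a[mid]=7<9: swap a[9],a[10]; lo=10,mid=11 → [6,7,6,7,8,5,5,6,8,7,9,5,9]
a[mid]=5<9: swap a[10],a[11]; lo=11,mid=12 → [6,7,6,7,8,5,5,6,8,7,5,9,9]
a[mid]=9=9: mid=13
end: lo=11, hi=12; a = [6,7,6,7,8,5,5,6,8,7,5,9,9]

[6,7,6,7,8,5,5,6,8,7,5,9,9]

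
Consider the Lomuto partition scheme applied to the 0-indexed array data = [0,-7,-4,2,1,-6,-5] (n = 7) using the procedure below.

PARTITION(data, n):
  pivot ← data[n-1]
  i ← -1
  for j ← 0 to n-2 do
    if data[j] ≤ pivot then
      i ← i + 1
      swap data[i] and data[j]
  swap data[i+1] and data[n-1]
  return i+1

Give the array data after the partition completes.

pivot = data[6] = -5; i = -1
j=0: data[0]=0 > -5 → no swap
j=1: data[1]=-7 ≤ -5 → i=0, swap data[0],data[1] → [-7,0,-4,2,1,-6,-5]
j=2: data[2]=-4 > -5 → no swap
j=3: data[3]=2 > -5 → no swap
j=4: data[4]=1 > -5 → no swap
j=5: data[5]=-6 ≤ -5 → i=1, swap data[1],data[5] → [-7,-6,-4,2,1,0,-5]
final swap data[2],data[6] → [-7,-6,-5,2,1,0,-4]; return 2

[-7,-6,-5,2,1,0,-4]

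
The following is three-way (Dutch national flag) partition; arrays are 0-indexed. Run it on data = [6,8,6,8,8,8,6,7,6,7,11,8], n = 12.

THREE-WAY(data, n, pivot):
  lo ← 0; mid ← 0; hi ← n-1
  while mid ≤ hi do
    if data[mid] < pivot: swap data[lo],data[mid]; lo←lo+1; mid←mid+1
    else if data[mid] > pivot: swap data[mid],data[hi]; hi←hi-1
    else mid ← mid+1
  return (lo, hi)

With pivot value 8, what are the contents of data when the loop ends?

[6,6,6,7,6,7,8,8,8,8,8,11]

pivot = 8; lo=0, mid=0, hi=11
data[mid]=6<8: swap data[0],data[0]; lo=1,mid=1 → [6,8,6,8,8,8,6,7,6,7,11,8]
data[mid]=8=8: mid=2
data[mid]=6<8: swap data[1],data[2]; lo=2,mid=3 → [6,6,8,8,8,8,6,7,6,7,11,8]
data[mid]=8=8: mid=4
data[mid]=8=8: mid=5
data[mid]=8=8: mid=6
data[mid]=6<8: swap data[2],data[6]; lo=3,mid=7 → [6,6,6,8,8,8,8,7,6,7,11,8]
data[mid]=7<8: swap data[3],data[7]; lo=4,mid=8 → [6,6,6,7,8,8,8,8,6,7,11,8]
data[mid]=6<8: swap data[4],data[8]; lo=5,mid=9 → [6,6,6,7,6,8,8,8,8,7,11,8]
data[mid]=7<8: swap data[5],data[9]; lo=6,mid=10 → [6,6,6,7,6,7,8,8,8,8,11,8]
data[mid]=11>8: swap data[10],data[11]; hi=10 → [6,6,6,7,6,7,8,8,8,8,8,11]
data[mid]=8=8: mid=11
end: lo=6, hi=10; data = [6,6,6,7,6,7,8,8,8,8,8,11]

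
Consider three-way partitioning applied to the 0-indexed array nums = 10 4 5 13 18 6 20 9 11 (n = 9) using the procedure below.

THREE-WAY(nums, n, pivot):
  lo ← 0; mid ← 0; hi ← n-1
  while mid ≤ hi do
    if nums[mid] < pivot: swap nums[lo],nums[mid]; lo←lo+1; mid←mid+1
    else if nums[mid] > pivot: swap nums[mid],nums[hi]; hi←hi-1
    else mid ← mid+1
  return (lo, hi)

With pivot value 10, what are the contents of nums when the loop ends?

lo=0 mid=0 hi=8
10=10: mid=1
4<10: swap(0,1), lo=1 mid=2 ⇒ 4 10 5 13 18 6 20 9 11
5<10: swap(1,2), lo=2 mid=3 ⇒ 4 5 10 13 18 6 20 9 11
13>10: swap(3,8), hi=7 ⇒ 4 5 10 11 18 6 20 9 13
11>10: swap(3,7), hi=6 ⇒ 4 5 10 9 18 6 20 11 13
9<10: swap(2,3), lo=3 mid=4 ⇒ 4 5 9 10 18 6 20 11 13
18>10: swap(4,6), hi=5 ⇒ 4 5 9 10 20 6 18 11 13
20>10: swap(4,5), hi=4 ⇒ 4 5 9 10 6 20 18 11 13
6<10: swap(3,4), lo=4 mid=5 ⇒ 4 5 9 6 10 20 18 11 13
done. lo=4 hi=4; nums=4 5 9 6 10 20 18 11 13

4 5 9 6 10 20 18 11 13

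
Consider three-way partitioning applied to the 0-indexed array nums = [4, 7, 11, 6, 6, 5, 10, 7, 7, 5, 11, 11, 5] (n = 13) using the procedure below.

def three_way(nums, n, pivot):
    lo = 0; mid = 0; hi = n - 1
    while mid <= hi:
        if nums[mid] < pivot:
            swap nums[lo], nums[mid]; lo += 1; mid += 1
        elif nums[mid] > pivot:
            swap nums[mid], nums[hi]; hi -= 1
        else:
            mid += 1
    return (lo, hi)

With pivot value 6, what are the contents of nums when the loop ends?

[4, 5, 5, 5, 6, 6, 7, 7, 10, 11, 11, 11, 7]

pivot = 6; lo=0, mid=0, hi=12
nums[mid]=4<6: swap nums[0],nums[0]; lo=1,mid=1 → [4, 7, 11, 6, 6, 5, 10, 7, 7, 5, 11, 11, 5]
nums[mid]=7>6: swap nums[1],nums[12]; hi=11 → [4, 5, 11, 6, 6, 5, 10, 7, 7, 5, 11, 11, 7]
nums[mid]=5<6: swap nums[1],nums[1]; lo=2,mid=2 → [4, 5, 11, 6, 6, 5, 10, 7, 7, 5, 11, 11, 7]
nums[mid]=11>6: swap nums[2],nums[11]; hi=10 → [4, 5, 11, 6, 6, 5, 10, 7, 7, 5, 11, 11, 7]
nums[mid]=11>6: swap nums[2],nums[10]; hi=9 → [4, 5, 11, 6, 6, 5, 10, 7, 7, 5, 11, 11, 7]
nums[mid]=11>6: swap nums[2],nums[9]; hi=8 → [4, 5, 5, 6, 6, 5, 10, 7, 7, 11, 11, 11, 7]
nums[mid]=5<6: swap nums[2],nums[2]; lo=3,mid=3 → [4, 5, 5, 6, 6, 5, 10, 7, 7, 11, 11, 11, 7]
nums[mid]=6=6: mid=4
nums[mid]=6=6: mid=5
nums[mid]=5<6: swap nums[3],nums[5]; lo=4,mid=6 → [4, 5, 5, 5, 6, 6, 10, 7, 7, 11, 11, 11, 7]
nums[mid]=10>6: swap nums[6],nums[8]; hi=7 → [4, 5, 5, 5, 6, 6, 7, 7, 10, 11, 11, 11, 7]
nums[mid]=7>6: swap nums[6],nums[7]; hi=6 → [4, 5, 5, 5, 6, 6, 7, 7, 10, 11, 11, 11, 7]
nums[mid]=7>6: swap nums[6],nums[6]; hi=5 → [4, 5, 5, 5, 6, 6, 7, 7, 10, 11, 11, 11, 7]
end: lo=4, hi=5; nums = [4, 5, 5, 5, 6, 6, 7, 7, 10, 11, 11, 11, 7]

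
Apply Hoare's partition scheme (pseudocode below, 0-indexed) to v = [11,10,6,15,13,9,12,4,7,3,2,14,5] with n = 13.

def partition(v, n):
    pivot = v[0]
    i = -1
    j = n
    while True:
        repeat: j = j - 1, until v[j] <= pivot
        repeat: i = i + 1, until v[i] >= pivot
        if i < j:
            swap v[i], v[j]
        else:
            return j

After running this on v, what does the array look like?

pivot = v[0] = 11; i = -1, j = 13
j→12 (v[12]=5≤11), i→0 (v[0]=11≥11); i<j, swap → [5,10,6,15,13,9,12,4,7,3,2,14,11]
j→10 (v[10]=2≤11), i→3 (v[3]=15≥11); i<j, swap → [5,10,6,2,13,9,12,4,7,3,15,14,11]
j→9 (v[9]=3≤11), i→4 (v[4]=13≥11); i<j, swap → [5,10,6,2,3,9,12,4,7,13,15,14,11]
j→8 (v[8]=7≤11), i→6 (v[6]=12≥11); i<j, swap → [5,10,6,2,3,9,7,4,12,13,15,14,11]
j→7, i→8; i≥j, return j=7. v = [5,10,6,2,3,9,7,4,12,13,15,14,11]

[5,10,6,2,3,9,7,4,12,13,15,14,11]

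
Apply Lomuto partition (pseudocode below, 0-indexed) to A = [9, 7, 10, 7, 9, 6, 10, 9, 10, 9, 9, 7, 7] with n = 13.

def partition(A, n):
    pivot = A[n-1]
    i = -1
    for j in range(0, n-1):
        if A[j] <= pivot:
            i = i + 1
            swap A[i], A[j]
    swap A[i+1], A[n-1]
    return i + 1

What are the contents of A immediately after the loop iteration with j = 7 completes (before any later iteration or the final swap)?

[7, 7, 6, 9, 9, 10, 10, 9, 10, 9, 9, 7, 7]

pivot = A[12] = 7; i = -1
j=0: A[0]=9 > 7 → no swap
j=1: A[1]=7 ≤ 7 → i=0, swap A[0],A[1] → [7, 9, 10, 7, 9, 6, 10, 9, 10, 9, 9, 7, 7]
j=2: A[2]=10 > 7 → no swap
j=3: A[3]=7 ≤ 7 → i=1, swap A[1],A[3] → [7, 7, 10, 9, 9, 6, 10, 9, 10, 9, 9, 7, 7]
j=4: A[4]=9 > 7 → no swap
j=5: A[5]=6 ≤ 7 → i=2, swap A[2],A[5] → [7, 7, 6, 9, 9, 10, 10, 9, 10, 9, 9, 7, 7]
j=6: A[6]=10 > 7 → no swap
j=7: A[7]=9 > 7 → no swap
(after j=7) A = [7, 7, 6, 9, 9, 10, 10, 9, 10, 9, 9, 7, 7]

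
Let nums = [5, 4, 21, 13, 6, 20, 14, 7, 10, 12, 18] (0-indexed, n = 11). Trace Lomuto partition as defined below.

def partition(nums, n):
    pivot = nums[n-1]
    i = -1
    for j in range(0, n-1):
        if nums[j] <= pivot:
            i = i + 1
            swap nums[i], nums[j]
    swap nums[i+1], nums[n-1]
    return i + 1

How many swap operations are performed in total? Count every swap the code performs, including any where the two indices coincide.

pivot = nums[10] = 18; i = -1
j=0: nums[0]=5 ≤ 18 → i=0, swap nums[0],nums[0] (no change) → [5, 4, 21, 13, 6, 20, 14, 7, 10, 12, 18]
j=1: nums[1]=4 ≤ 18 → i=1, swap nums[1],nums[1] (no change) → [5, 4, 21, 13, 6, 20, 14, 7, 10, 12, 18]
j=2: nums[2]=21 > 18 → no swap
j=3: nums[3]=13 ≤ 18 → i=2, swap nums[2],nums[3] → [5, 4, 13, 21, 6, 20, 14, 7, 10, 12, 18]
j=4: nums[4]=6 ≤ 18 → i=3, swap nums[3],nums[4] → [5, 4, 13, 6, 21, 20, 14, 7, 10, 12, 18]
j=5: nums[5]=20 > 18 → no swap
j=6: nums[6]=14 ≤ 18 → i=4, swap nums[4],nums[6] → [5, 4, 13, 6, 14, 20, 21, 7, 10, 12, 18]
j=7: nums[7]=7 ≤ 18 → i=5, swap nums[5],nums[7] → [5, 4, 13, 6, 14, 7, 21, 20, 10, 12, 18]
j=8: nums[8]=10 ≤ 18 → i=6, swap nums[6],nums[8] → [5, 4, 13, 6, 14, 7, 10, 20, 21, 12, 18]
j=9: nums[9]=12 ≤ 18 → i=7, swap nums[7],nums[9] → [5, 4, 13, 6, 14, 7, 10, 12, 21, 20, 18]
final swap nums[8],nums[10] → [5, 4, 13, 6, 14, 7, 10, 12, 18, 20, 21]; return 8

9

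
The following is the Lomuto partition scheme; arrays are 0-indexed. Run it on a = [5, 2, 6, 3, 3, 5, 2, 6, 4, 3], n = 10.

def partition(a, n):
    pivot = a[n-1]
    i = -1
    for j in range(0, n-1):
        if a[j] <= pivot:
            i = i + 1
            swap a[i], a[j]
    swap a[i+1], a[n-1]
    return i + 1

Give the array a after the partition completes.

[2, 3, 3, 2, 3, 5, 5, 6, 4, 6]

pivot=3, i=-1
j=0: 5>3, skip
j=1: 2≤3, i=0, swap(0,1) ⇒ [2, 5, 6, 3, 3, 5, 2, 6, 4, 3]
j=2: 6>3, skip
j=3: 3≤3, i=1, swap(1,3) ⇒ [2, 3, 6, 5, 3, 5, 2, 6, 4, 3]
j=4: 3≤3, i=2, swap(2,4) ⇒ [2, 3, 3, 5, 6, 5, 2, 6, 4, 3]
j=5: 5>3, skip
j=6: 2≤3, i=3, swap(3,6) ⇒ [2, 3, 3, 2, 6, 5, 5, 6, 4, 3]
j=7: 6>3, skip
j=8: 4>3, skip
swap(4,9) ⇒ [2, 3, 3, 2, 3, 5, 5, 6, 4, 6]; return 4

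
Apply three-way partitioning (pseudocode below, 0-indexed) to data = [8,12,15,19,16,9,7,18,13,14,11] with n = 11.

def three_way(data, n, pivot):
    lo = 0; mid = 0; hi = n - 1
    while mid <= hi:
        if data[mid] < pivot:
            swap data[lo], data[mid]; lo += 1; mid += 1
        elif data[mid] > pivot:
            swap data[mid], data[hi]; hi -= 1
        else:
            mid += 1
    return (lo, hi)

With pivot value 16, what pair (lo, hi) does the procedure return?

(8, 8)

lo=0 mid=0 hi=10
8<16: swap(0,0), lo=1 mid=1 ⇒ [8,12,15,19,16,9,7,18,13,14,11]
12<16: swap(1,1), lo=2 mid=2 ⇒ [8,12,15,19,16,9,7,18,13,14,11]
15<16: swap(2,2), lo=3 mid=3 ⇒ [8,12,15,19,16,9,7,18,13,14,11]
19>16: swap(3,10), hi=9 ⇒ [8,12,15,11,16,9,7,18,13,14,19]
11<16: swap(3,3), lo=4 mid=4 ⇒ [8,12,15,11,16,9,7,18,13,14,19]
16=16: mid=5
9<16: swap(4,5), lo=5 mid=6 ⇒ [8,12,15,11,9,16,7,18,13,14,19]
7<16: swap(5,6), lo=6 mid=7 ⇒ [8,12,15,11,9,7,16,18,13,14,19]
18>16: swap(7,9), hi=8 ⇒ [8,12,15,11,9,7,16,14,13,18,19]
14<16: swap(6,7), lo=7 mid=8 ⇒ [8,12,15,11,9,7,14,16,13,18,19]
13<16: swap(7,8), lo=8 mid=9 ⇒ [8,12,15,11,9,7,14,13,16,18,19]
done. lo=8 hi=8; data=[8,12,15,11,9,7,14,13,16,18,19]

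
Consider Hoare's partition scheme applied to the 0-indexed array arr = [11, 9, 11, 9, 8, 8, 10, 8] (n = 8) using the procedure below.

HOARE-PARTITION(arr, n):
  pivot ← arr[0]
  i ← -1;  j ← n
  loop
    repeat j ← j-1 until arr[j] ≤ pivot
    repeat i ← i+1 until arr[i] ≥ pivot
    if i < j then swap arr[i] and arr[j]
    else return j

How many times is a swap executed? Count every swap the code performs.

pivot = arr[0] = 11; i = -1, j = 8
j→7 (arr[7]=8≤11), i→0 (arr[0]=11≥11); i<j, swap → [8, 9, 11, 9, 8, 8, 10, 11]
j→6 (arr[6]=10≤11), i→2 (arr[2]=11≥11); i<j, swap → [8, 9, 10, 9, 8, 8, 11, 11]
j→5, i→6; i≥j, return j=5. arr = [8, 9, 10, 9, 8, 8, 11, 11]

2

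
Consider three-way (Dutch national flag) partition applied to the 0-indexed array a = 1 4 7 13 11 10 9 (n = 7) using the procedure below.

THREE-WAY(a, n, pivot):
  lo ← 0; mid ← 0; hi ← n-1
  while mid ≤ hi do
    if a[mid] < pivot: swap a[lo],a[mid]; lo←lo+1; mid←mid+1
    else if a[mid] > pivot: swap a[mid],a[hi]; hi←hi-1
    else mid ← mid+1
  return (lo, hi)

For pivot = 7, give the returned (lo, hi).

pivot = 7; lo=0, mid=0, hi=6
a[mid]=1<7: swap a[0],a[0]; lo=1,mid=1 → 1 4 7 13 11 10 9
a[mid]=4<7: swap a[1],a[1]; lo=2,mid=2 → 1 4 7 13 11 10 9
a[mid]=7=7: mid=3
a[mid]=13>7: swap a[3],a[6]; hi=5 → 1 4 7 9 11 10 13
a[mid]=9>7: swap a[3],a[5]; hi=4 → 1 4 7 10 11 9 13
a[mid]=10>7: swap a[3],a[4]; hi=3 → 1 4 7 11 10 9 13
a[mid]=11>7: swap a[3],a[3]; hi=2 → 1 4 7 11 10 9 13
end: lo=2, hi=2; a = 1 4 7 11 10 9 13

(2, 2)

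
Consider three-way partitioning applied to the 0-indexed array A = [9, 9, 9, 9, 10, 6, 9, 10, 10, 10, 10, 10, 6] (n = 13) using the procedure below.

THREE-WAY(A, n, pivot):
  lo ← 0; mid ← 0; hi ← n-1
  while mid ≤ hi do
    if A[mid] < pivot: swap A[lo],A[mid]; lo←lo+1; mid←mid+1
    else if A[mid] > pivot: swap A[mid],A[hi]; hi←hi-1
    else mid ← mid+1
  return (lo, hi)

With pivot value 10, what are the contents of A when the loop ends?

lo=0 mid=0 hi=12
9<10: swap(0,0), lo=1 mid=1 ⇒ [9, 9, 9, 9, 10, 6, 9, 10, 10, 10, 10, 10, 6]
9<10: swap(1,1), lo=2 mid=2 ⇒ [9, 9, 9, 9, 10, 6, 9, 10, 10, 10, 10, 10, 6]
9<10: swap(2,2), lo=3 mid=3 ⇒ [9, 9, 9, 9, 10, 6, 9, 10, 10, 10, 10, 10, 6]
9<10: swap(3,3), lo=4 mid=4 ⇒ [9, 9, 9, 9, 10, 6, 9, 10, 10, 10, 10, 10, 6]
10=10: mid=5
6<10: swap(4,5), lo=5 mid=6 ⇒ [9, 9, 9, 9, 6, 10, 9, 10, 10, 10, 10, 10, 6]
9<10: swap(5,6), lo=6 mid=7 ⇒ [9, 9, 9, 9, 6, 9, 10, 10, 10, 10, 10, 10, 6]
10=10: mid=8
10=10: mid=9
10=10: mid=10
10=10: mid=11
10=10: mid=12
6<10: swap(6,12), lo=7 mid=13 ⇒ [9, 9, 9, 9, 6, 9, 6, 10, 10, 10, 10, 10, 10]
done. lo=7 hi=12; A=[9, 9, 9, 9, 6, 9, 6, 10, 10, 10, 10, 10, 10]

[9, 9, 9, 9, 6, 9, 6, 10, 10, 10, 10, 10, 10]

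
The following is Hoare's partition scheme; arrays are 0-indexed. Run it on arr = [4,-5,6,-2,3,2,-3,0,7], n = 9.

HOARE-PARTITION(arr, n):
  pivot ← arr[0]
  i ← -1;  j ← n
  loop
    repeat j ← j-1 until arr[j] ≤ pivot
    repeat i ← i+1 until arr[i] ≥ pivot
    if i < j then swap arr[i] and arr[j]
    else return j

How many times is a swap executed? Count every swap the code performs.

pivot=4
j stops at 7 (0), i stops at 0 (4); swap ⇒ [0,-5,6,-2,3,2,-3,4,7]
j stops at 6 (-3), i stops at 2 (6); swap ⇒ [0,-5,-3,-2,3,2,6,4,7]
j stops at 5, i stops at 6; i≥j ⇒ return 5. arr=[0,-5,-3,-2,3,2,6,4,7]

2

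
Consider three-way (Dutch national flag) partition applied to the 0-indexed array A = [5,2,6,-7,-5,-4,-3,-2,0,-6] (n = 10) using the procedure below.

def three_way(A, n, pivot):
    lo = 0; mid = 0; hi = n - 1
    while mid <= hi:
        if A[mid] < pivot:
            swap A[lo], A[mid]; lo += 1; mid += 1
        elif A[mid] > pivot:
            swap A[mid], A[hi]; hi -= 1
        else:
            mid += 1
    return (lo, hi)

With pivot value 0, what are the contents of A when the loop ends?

[-6,-2,-7,-5,-4,-3,0,6,2,5]

lo=0 mid=0 hi=9
5>0: swap(0,9), hi=8 ⇒ [-6,2,6,-7,-5,-4,-3,-2,0,5]
-6<0: swap(0,0), lo=1 mid=1 ⇒ [-6,2,6,-7,-5,-4,-3,-2,0,5]
2>0: swap(1,8), hi=7 ⇒ [-6,0,6,-7,-5,-4,-3,-2,2,5]
0=0: mid=2
6>0: swap(2,7), hi=6 ⇒ [-6,0,-2,-7,-5,-4,-3,6,2,5]
-2<0: swap(1,2), lo=2 mid=3 ⇒ [-6,-2,0,-7,-5,-4,-3,6,2,5]
-7<0: swap(2,3), lo=3 mid=4 ⇒ [-6,-2,-7,0,-5,-4,-3,6,2,5]
-5<0: swap(3,4), lo=4 mid=5 ⇒ [-6,-2,-7,-5,0,-4,-3,6,2,5]
-4<0: swap(4,5), lo=5 mid=6 ⇒ [-6,-2,-7,-5,-4,0,-3,6,2,5]
-3<0: swap(5,6), lo=6 mid=7 ⇒ [-6,-2,-7,-5,-4,-3,0,6,2,5]
done. lo=6 hi=6; A=[-6,-2,-7,-5,-4,-3,0,6,2,5]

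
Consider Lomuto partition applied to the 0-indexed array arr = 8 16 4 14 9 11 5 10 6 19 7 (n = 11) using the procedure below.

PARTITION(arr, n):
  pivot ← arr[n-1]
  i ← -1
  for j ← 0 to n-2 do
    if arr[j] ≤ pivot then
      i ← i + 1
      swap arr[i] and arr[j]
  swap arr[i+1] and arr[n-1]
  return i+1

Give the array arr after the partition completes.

4 5 6 7 9 11 16 10 8 19 14

pivot = arr[10] = 7; i = -1
j=0: arr[0]=8 > 7 → no swap
j=1: arr[1]=16 > 7 → no swap
j=2: arr[2]=4 ≤ 7 → i=0, swap arr[0],arr[2] → 4 16 8 14 9 11 5 10 6 19 7
j=3: arr[3]=14 > 7 → no swap
j=4: arr[4]=9 > 7 → no swap
j=5: arr[5]=11 > 7 → no swap
j=6: arr[6]=5 ≤ 7 → i=1, swap arr[1],arr[6] → 4 5 8 14 9 11 16 10 6 19 7
j=7: arr[7]=10 > 7 → no swap
j=8: arr[8]=6 ≤ 7 → i=2, swap arr[2],arr[8] → 4 5 6 14 9 11 16 10 8 19 7
j=9: arr[9]=19 > 7 → no swap
final swap arr[3],arr[10] → 4 5 6 7 9 11 16 10 8 19 14; return 3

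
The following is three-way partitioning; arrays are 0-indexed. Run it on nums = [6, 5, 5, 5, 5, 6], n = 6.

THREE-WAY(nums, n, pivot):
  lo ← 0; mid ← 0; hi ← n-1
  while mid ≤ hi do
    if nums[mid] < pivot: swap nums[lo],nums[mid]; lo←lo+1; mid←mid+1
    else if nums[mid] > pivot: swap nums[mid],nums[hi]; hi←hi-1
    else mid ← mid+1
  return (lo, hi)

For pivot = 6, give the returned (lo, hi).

pivot = 6; lo=0, mid=0, hi=5
nums[mid]=6=6: mid=1
nums[mid]=5<6: swap nums[0],nums[1]; lo=1,mid=2 → [5, 6, 5, 5, 5, 6]
nums[mid]=5<6: swap nums[1],nums[2]; lo=2,mid=3 → [5, 5, 6, 5, 5, 6]
nums[mid]=5<6: swap nums[2],nums[3]; lo=3,mid=4 → [5, 5, 5, 6, 5, 6]
nums[mid]=5<6: swap nums[3],nums[4]; lo=4,mid=5 → [5, 5, 5, 5, 6, 6]
nums[mid]=6=6: mid=6
end: lo=4, hi=5; nums = [5, 5, 5, 5, 6, 6]

(4, 5)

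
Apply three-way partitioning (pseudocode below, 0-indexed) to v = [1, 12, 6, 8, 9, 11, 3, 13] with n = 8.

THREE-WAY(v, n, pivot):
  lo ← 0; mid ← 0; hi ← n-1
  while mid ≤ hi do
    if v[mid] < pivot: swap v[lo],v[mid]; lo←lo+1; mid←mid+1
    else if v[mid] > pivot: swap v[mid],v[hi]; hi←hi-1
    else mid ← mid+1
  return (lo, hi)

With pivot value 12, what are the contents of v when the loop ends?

lo=0 mid=0 hi=7
1<12: swap(0,0), lo=1 mid=1 ⇒ [1, 12, 6, 8, 9, 11, 3, 13]
12=12: mid=2
6<12: swap(1,2), lo=2 mid=3 ⇒ [1, 6, 12, 8, 9, 11, 3, 13]
8<12: swap(2,3), lo=3 mid=4 ⇒ [1, 6, 8, 12, 9, 11, 3, 13]
9<12: swap(3,4), lo=4 mid=5 ⇒ [1, 6, 8, 9, 12, 11, 3, 13]
11<12: swap(4,5), lo=5 mid=6 ⇒ [1, 6, 8, 9, 11, 12, 3, 13]
3<12: swap(5,6), lo=6 mid=7 ⇒ [1, 6, 8, 9, 11, 3, 12, 13]
13>12: swap(7,7), hi=6 ⇒ [1, 6, 8, 9, 11, 3, 12, 13]
done. lo=6 hi=6; v=[1, 6, 8, 9, 11, 3, 12, 13]

[1, 6, 8, 9, 11, 3, 12, 13]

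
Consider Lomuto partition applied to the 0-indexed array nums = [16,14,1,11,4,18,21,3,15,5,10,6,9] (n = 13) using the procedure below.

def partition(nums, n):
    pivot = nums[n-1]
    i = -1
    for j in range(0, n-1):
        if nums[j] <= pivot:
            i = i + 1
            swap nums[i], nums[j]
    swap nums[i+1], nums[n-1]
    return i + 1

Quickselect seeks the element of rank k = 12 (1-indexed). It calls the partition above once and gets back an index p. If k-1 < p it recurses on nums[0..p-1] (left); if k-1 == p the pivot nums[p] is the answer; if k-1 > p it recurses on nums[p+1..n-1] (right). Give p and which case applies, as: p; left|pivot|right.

pivot=9, i=-1
j=0: 16>9, skip
j=1: 14>9, skip
j=2: 1≤9, i=0, swap(0,2) ⇒ [1,14,16,11,4,18,21,3,15,5,10,6,9]
j=3: 11>9, skip
j=4: 4≤9, i=1, swap(1,4) ⇒ [1,4,16,11,14,18,21,3,15,5,10,6,9]
j=5: 18>9, skip
j=6: 21>9, skip
j=7: 3≤9, i=2, swap(2,7) ⇒ [1,4,3,11,14,18,21,16,15,5,10,6,9]
j=8: 15>9, skip
j=9: 5≤9, i=3, swap(3,9) ⇒ [1,4,3,5,14,18,21,16,15,11,10,6,9]
j=10: 10>9, skip
j=11: 6≤9, i=4, swap(4,11) ⇒ [1,4,3,5,6,18,21,16,15,11,10,14,9]
swap(5,12) ⇒ [1,4,3,5,6,9,21,16,15,11,10,14,18]; return 5
p = 5; k-1 = 11 > 5 ⇒ right

5; right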